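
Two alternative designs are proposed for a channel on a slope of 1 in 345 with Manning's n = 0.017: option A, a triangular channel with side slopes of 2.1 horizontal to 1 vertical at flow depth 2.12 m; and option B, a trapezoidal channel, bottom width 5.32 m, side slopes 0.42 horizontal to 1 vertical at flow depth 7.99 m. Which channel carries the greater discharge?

Channel A: For a triangular section with side slope z = 2.1: A = zy² = 2.1×2.12² = 9.438 m²; P = 2y√(1+z²) = 2×2.12×2.326 = 9.862 m. Hydraulic radius R = A/P = 9.438/9.862 = 0.957 m. Q_A = (1/0.017)·9.438·0.957^(2/3)·√0.002899 = 29.03 m³/s.
Channel B: With bottom width b = 5.32 m and side slope z = 0.42: A = (b + zy)y = (5.32 + 0.42×7.99)×7.99 = 69.32 m²; P = b + 2y√(1+z²) = 5.32 + 2×7.99×1.085 = 22.65 m. Hydraulic radius R = A/P = 69.32/22.65 = 3.06 m. Q_B = (1/0.017)·69.32·3.06^(2/3)·√0.002899 = 462.7 m³/s.
Q_A = 29.03 m³/s vs Q_B = 462.7 m³/s, so channel B carries more.

channel B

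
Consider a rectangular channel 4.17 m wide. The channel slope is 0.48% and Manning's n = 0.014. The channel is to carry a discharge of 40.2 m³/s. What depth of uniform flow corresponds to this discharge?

y_n = 1.94 m

Manning's equation rearranged: A R^(2/3) = nQ / (1·√S) = 0.014 × 40.2 / (√0.0048) = 8.123.
Trying y = 1.35 m: A R^(2/3) = 4.93 — low.
Trying y = 1.94 m: A R^(2/3) = 8.116 — close enough.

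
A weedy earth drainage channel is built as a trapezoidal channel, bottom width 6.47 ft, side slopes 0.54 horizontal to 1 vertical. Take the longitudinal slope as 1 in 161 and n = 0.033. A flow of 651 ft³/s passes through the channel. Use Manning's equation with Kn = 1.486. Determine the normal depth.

Manning's equation rearranged: A R^(2/3) = nQ / (1.486·√S) = 0.033 × 651 / (1.486 × √0.006211) = 183.4.
Trying y = 9.65 ft: A R^(2/3) = 282.5 — high.
Trying y = 6.87 ft: A R^(2/3) = 150.8 — low.
Trying y = 7.65 ft: A R^(2/3) = 183.3 — ≈ 183.4.

y_n = 7.65 ft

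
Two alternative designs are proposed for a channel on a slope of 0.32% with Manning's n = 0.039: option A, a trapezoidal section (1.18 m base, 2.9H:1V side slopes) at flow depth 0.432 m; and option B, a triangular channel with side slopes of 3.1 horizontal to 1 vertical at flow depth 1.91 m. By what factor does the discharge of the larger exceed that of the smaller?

Channel A: With bottom width b = 1.18 m and side slope z = 2.9: A = (b + zy)y = (1.18 + 2.9×0.432)×0.432 = 1.051 m²; P = b + 2y√(1+z²) = 1.18 + 2×0.432×3.068 = 3.83 m. Hydraulic radius R = A/P = 1.051/3.83 = 0.2744 m. Q_A = (1/0.039)·1.051·0.2744^(2/3)·√0.0032 = 0.6437 m³/s.
Channel B: For a triangular section with side slope z = 3.1: A = zy² = 3.1×1.91² = 11.31 m²; P = 2y√(1+z²) = 2×1.91×3.257 = 12.44 m. Hydraulic radius R = A/P = 11.31/12.44 = 0.9089 m. Q_B = (1/0.039)·11.31·0.9089^(2/3)·√0.0032 = 15.39 m³/s.
The larger discharge is 15.39 m³/s and the smaller is 0.6437 m³/s; the ratio is 23.9.

23.9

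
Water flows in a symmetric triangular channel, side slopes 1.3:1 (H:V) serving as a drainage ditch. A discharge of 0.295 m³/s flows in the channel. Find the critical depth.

y_c = 0.402 m

At critical depth, Q² T / (g A³) = 1, i.e. A³/T = Q²/g = 0.295²/9.81 = 0.008871.
At y = 0.316 m: A³/T = 0.002663 — too small.
At y = 0.465 m: A³/T = 0.01837 — too large.
At y = 0.402 m: A³/T = 0.008871 — ≈ 0.008871.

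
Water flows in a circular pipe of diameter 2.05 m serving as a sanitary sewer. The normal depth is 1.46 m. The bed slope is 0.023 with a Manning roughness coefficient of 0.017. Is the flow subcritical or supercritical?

For a circular section of diameter D = 2.05 m at depth y = 1.46 m, the central angle is θ = 2 arccos(1 − 2y/D) = 4.018 rad. Then A = (D²/8)(θ − sin θ) = 2.515 m² and P = Dθ/2 = 4.119 m.
Hydraulic radius R = A/P = 2.515/4.119 = 0.6105 m.
V = (1/n) R^(2/3) √S = (1/0.017) × 0.6105^(2/3) × √0.023 = 6.42 m/s. Hydraulic depth D_h = A/T = 2.515/1.856 = 1.355 m.
Froude number Fr = V/√(g·D_h) = 6.42/√(9.81×1.355) = 1.76, which is greater than 1, so the flow is supercritical.

supercritical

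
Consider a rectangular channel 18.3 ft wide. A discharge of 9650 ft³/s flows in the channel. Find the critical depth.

y_c = 20.5 ft

For a rectangular channel, critical depth y_c = (q²/g)^(1/3) where q = Q/b = 9650/18.3 = 527.3 ft²/s.
So y_c = (527.3²/32.2)^(1/3) = 20.5 ft.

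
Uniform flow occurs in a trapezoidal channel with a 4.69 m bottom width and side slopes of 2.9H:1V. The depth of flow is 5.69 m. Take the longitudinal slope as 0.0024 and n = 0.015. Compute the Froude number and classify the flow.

supercritical

With bottom width b = 4.69 m and side slope z = 2.9: A = (b + zy)y = (4.69 + 2.9×5.69)×5.69 = 120.6 m²; P = b + 2y√(1+z²) = 4.69 + 2×5.69×3.068 = 39.6 m.
Hydraulic radius R = A/P = 120.6/39.6 = 3.045 m.
V = (1/n) R^(2/3) √S = (1/0.015) × 3.045^(2/3) × √0.0024 = 6.861 m/s. Hydraulic depth D_h = A/T = 120.6/37.69 = 3.199 m.
Froude number Fr = V/√(g·D_h) = 6.861/√(9.81×3.199) = 1.22, which is greater than 1, so the flow is supercritical.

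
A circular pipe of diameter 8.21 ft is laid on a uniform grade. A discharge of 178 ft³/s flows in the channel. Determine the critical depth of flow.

y_c = 3.3 ft

At critical depth, Q² T / (g A³) = 1, i.e. A³/T = Q²/g = 178²/32.2 = 984.
Trying y = 4.19 ft: A³/T = 2443 — too large.
Trying y = 2.45 ft: A³/T = 310.3 — too small.
Trying y = 3.3 ft: A³/T = 979.3 — close enough.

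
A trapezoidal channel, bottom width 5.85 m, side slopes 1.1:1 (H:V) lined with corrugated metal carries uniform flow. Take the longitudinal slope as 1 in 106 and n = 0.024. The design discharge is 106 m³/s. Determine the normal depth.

Manning's equation rearranged: A R^(2/3) = nQ / (1·√S) = 0.024 × 106 / (√0.009434) = 26.19.
Trying y = 2.66 m: A R^(2/3) = 33.21 — over.
Trying y = 2.34 m: A R^(2/3) = 26.28 — close enough.

y_n = 2.34 m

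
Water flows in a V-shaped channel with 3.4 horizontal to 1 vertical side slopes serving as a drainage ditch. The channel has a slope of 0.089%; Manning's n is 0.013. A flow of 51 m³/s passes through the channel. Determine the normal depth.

y_n = 2.43 m

Manning's equation rearranged: A R^(2/3) = nQ / (1·√S) = 0.013 × 51 / (√0.00089) = 22.22.
Try y = 3 m: A R^(2/3) = 39 — high.
Try y = 2.02 m: A R^(2/3) = 13.58 — low.
Try y = 2.43 m: A R^(2/3) = 22.24 — ≈ 22.22.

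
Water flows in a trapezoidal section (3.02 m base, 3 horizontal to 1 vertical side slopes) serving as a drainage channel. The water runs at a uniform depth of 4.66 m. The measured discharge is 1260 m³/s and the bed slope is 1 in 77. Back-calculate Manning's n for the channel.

n = 0.013

With bottom width b = 3.02 m and side slope z = 3: A = (b + zy)y = (3.02 + 3×4.66)×4.66 = 79.22 m²; P = b + 2y√(1+z²) = 3.02 + 2×4.66×3.162 = 32.49 m.
Hydraulic radius R = A/P = 79.22/32.49 = 2.438 m.
Rearranging Manning's equation: n = (1/Q) A R^(2/3) S^(1/2) = (1/1260) × 79.22 × 2.438^(2/3) × √0.01299 = 0.013.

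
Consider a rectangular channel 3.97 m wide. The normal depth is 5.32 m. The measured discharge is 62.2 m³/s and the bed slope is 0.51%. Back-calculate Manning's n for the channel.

Flow area A = b·y = 3.97 × 5.32 = 21.12 m². Wetted perimeter P = b + 2y = 3.97 + 2×5.32 = 14.61 m.
Hydraulic radius R = A/P = 21.12/14.61 = 1.446 m.
Rearranging Manning's equation: n = (1/Q) A R^(2/3) S^(1/2) = (1/62.2) × 21.12 × 1.446^(2/3) × √0.0051 = 0.031.

n = 0.031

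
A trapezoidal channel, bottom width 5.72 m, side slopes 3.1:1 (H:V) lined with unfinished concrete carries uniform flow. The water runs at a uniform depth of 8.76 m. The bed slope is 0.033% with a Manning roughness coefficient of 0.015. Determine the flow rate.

With bottom width b = 5.72 m and side slope z = 3.1: A = (b + zy)y = (5.72 + 3.1×8.76)×8.76 = 288 m²; P = b + 2y√(1+z²) = 5.72 + 2×8.76×3.257 = 62.79 m.
Hydraulic radius R = A/P = 288/62.79 = 4.587 m.
Manning's equation: Q = (1/n) A R^(2/3) S^(1/2) = (1/0.015) × 288 × 4.587^(2/3) × 0.00033^(1/2) = 963 m³/s.

Q = 963 m³/s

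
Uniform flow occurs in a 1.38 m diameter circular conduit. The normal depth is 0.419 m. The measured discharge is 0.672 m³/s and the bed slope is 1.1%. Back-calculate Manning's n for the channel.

For a circular section of diameter D = 1.38 m at depth y = 0.419 m, the central angle is θ = 2 arccos(1 − 2y/D) = 2.334 rad. Then A = (D²/8)(θ − sin θ) = 0.3837 m² and P = Dθ/2 = 1.611 m.
Hydraulic radius R = A/P = 0.3837/1.611 = 0.2382 m.
Rearranging Manning's equation: n = (1/Q) A R^(2/3) S^(1/2) = (1/0.672) × 0.3837 × 0.2382^(2/3) × √0.011 = 0.023.

n = 0.023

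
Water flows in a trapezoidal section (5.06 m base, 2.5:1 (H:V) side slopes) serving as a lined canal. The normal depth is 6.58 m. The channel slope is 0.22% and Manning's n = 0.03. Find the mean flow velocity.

With bottom width b = 5.06 m and side slope z = 2.5: A = (b + zy)y = (5.06 + 2.5×6.58)×6.58 = 141.5 m²; P = b + 2y√(1+z²) = 5.06 + 2×6.58×2.693 = 40.49 m.
Hydraulic radius R = A/P = 141.5/40.49 = 3.495 m.
From Manning's equation, V = (1/n) R^(2/3) S^(1/2) = (1/0.03) × 3.495^(2/3) × 0.0022^(1/2) = 3.6 m/s.

V = 3.6 m/s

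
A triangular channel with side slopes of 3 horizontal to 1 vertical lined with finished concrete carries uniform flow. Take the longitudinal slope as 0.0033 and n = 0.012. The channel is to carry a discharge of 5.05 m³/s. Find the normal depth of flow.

y_n = 0.814 m

Manning's equation rearranged: A R^(2/3) = nQ / (1·√S) = 0.012 × 5.05 / (√0.0033) = 1.055.
Trying y = 0.932 m: A R^(2/3) = 1.512 — high.
Trying y = 0.569 m: A R^(2/3) = 0.4056 — low.
Trying y = 0.814 m: A R^(2/3) = 1.054 — ≈ 1.055.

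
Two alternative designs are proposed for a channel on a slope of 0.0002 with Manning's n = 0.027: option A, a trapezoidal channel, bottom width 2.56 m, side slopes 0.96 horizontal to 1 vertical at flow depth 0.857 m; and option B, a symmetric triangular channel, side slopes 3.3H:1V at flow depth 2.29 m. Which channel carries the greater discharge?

channel B

Channel A: With bottom width b = 2.56 m and side slope z = 0.96: A = (b + zy)y = (2.56 + 0.96×0.857)×0.857 = 2.899 m²; P = b + 2y√(1+z²) = 2.56 + 2×0.857×1.386 = 4.936 m. Hydraulic radius R = A/P = 2.899/4.936 = 0.5873 m. Q_A = (1/0.027)·2.899·0.5873^(2/3)·√0.0002 = 1.065 m³/s.
Channel B: For a triangular section with side slope z = 3.3: A = zy² = 3.3×2.29² = 17.31 m²; P = 2y√(1+z²) = 2×2.29×3.448 = 15.79 m. Hydraulic radius R = A/P = 17.31/15.79 = 1.096 m. Q_B = (1/0.027)·17.31·1.096^(2/3)·√0.0002 = 9.634 m³/s.
Q_A = 1.065 m³/s vs Q_B = 9.634 m³/s, so channel B carries more.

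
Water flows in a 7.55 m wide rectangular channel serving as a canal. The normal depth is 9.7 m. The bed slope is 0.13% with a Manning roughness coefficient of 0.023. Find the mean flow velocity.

Flow area A = b·y = 7.55 × 9.7 = 73.23 m². Wetted perimeter P = b + 2y = 7.55 + 2×9.7 = 26.95 m.
Hydraulic radius R = A/P = 73.23/26.95 = 2.717 m.
From Manning's equation, V = (1/n) R^(2/3) S^(1/2) = (1/0.023) × 2.717^(2/3) × 0.0013^(1/2) = 3.05 m/s.

V = 3.05 m/s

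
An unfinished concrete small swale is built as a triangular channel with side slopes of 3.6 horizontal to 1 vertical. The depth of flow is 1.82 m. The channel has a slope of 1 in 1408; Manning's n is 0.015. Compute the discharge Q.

For a triangular section with side slope z = 3.6: A = zy² = 3.6×1.82² = 11.92 m²; P = 2y√(1+z²) = 2×1.82×3.736 = 13.6 m.
Hydraulic radius R = A/P = 11.92/13.6 = 0.8768 m.
Manning's equation: Q = (1/n) A R^(2/3) S^(1/2) = (1/0.015) × 11.92 × 0.8768^(2/3) × 0.0007102^(1/2) = 19.4 m³/s.

Q = 19.4 m³/s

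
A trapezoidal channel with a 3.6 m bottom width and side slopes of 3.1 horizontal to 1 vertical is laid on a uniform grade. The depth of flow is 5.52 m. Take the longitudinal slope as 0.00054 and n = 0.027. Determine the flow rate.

With bottom width b = 3.6 m and side slope z = 3.1: A = (b + zy)y = (3.6 + 3.1×5.52)×5.52 = 114.3 m²; P = b + 2y√(1+z²) = 3.6 + 2×5.52×3.257 = 39.56 m.
Hydraulic radius R = A/P = 114.3/39.56 = 2.89 m.
Manning's equation: Q = (1/n) A R^(2/3) S^(1/2) = (1/0.027) × 114.3 × 2.89^(2/3) × 0.00054^(1/2) = 200 m³/s.

Q = 200 m³/s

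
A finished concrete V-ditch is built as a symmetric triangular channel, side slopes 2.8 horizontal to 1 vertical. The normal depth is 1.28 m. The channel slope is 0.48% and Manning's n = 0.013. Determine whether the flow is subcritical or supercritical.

For a triangular section with side slope z = 2.8: A = zy² = 2.8×1.28² = 4.588 m²; P = 2y√(1+z²) = 2×1.28×2.973 = 7.611 m.
Hydraulic radius R = A/P = 4.588/7.611 = 0.6027 m.
V = (1/n) R^(2/3) √S = (1/0.013) × 0.6027^(2/3) × √0.0048 = 3.803 m/s. Hydraulic depth D_h = A/T = 4.588/7.168 = 0.64 m.
Froude number Fr = V/√(g·D_h) = 3.803/√(9.81×0.64) = 1.52, which is greater than 1, so the flow is supercritical.

supercritical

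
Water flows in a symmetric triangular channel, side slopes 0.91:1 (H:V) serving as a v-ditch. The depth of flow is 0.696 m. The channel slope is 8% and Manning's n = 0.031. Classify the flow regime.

For a triangular section with side slope z = 0.91: A = zy² = 0.91×0.696² = 0.4408 m²; P = 2y√(1+z²) = 2×0.696×1.352 = 1.882 m.
Hydraulic radius R = A/P = 0.4408/1.882 = 0.2342 m.
V = (1/n) R^(2/3) √S = (1/0.031) × 0.2342^(2/3) × √0.08 = 3.467 m/s. Hydraulic depth D_h = A/T = 0.4408/1.267 = 0.348 m.
Froude number Fr = V/√(g·D_h) = 3.467/√(9.81×0.348) = 1.88, which is greater than 1, so the flow is supercritical.

supercritical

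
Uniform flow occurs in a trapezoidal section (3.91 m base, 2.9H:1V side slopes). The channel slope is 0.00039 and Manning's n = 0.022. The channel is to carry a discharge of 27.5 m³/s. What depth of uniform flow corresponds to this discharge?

y_n = 2.33 m

Manning's equation rearranged: A R^(2/3) = nQ / (1·√S) = 0.022 × 27.5 / (√0.00039) = 30.64.
Try y = 1.87 m: A R^(2/3) = 18.99 — too small.
Try y = 2.61 m: A R^(2/3) = 39.33 — too large.
Try y = 2.33 m: A R^(2/3) = 30.59 — matches.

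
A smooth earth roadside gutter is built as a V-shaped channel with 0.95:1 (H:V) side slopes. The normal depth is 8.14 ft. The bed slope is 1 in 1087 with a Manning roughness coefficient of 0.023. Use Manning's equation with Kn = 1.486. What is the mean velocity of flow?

For a triangular section with side slope z = 0.95: A = zy² = 0.95×8.14² = 62.95 ft²; P = 2y√(1+z²) = 2×8.14×1.379 = 22.46 ft.
Hydraulic radius R = A/P = 62.95/22.46 = 2.803 ft.
From Manning's equation, V = (1.486/n) R^(2/3) S^(1/2) = (1.486/0.023) × 2.803^(2/3) × 0.00092^(1/2) = 3.9 ft/s.

V = 3.9 ft/s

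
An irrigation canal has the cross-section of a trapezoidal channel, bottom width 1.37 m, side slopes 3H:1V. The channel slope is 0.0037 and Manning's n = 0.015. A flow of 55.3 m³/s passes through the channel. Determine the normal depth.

Manning's equation rearranged: A R^(2/3) = nQ / (1·√S) = 0.015 × 55.3 / (√0.0037) = 13.64.
Try y = 2.31 m: A R^(2/3) = 21.65 — high.
Try y = 1.66 m: A R^(2/3) = 9.739 — low.
Try y = 1.91 m: A R^(2/3) = 13.64 — close enough.

y_n = 1.91 m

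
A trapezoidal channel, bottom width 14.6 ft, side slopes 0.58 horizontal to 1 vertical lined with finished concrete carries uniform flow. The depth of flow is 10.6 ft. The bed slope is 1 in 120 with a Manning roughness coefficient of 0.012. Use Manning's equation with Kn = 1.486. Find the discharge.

With bottom width b = 14.6 ft and side slope z = 0.58: A = (b + zy)y = (14.6 + 0.58×10.6)×10.6 = 219.9 ft²; P = b + 2y√(1+z²) = 14.6 + 2×10.6×1.156 = 39.11 ft.
Hydraulic radius R = A/P = 219.9/39.11 = 5.624 ft.
Manning's equation: Q = (1.486/n) A R^(2/3) S^(1/2) = (1.486/0.012) × 219.9 × 5.624^(2/3) × 0.008333^(1/2) = 7860 ft³/s.

Q = 7860 ft³/s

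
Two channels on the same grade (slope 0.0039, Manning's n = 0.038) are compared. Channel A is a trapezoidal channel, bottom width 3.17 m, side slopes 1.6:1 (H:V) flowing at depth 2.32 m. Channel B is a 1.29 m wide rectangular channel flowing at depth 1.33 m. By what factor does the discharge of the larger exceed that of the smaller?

19.7

Channel A: With bottom width b = 3.17 m and side slope z = 1.6: A = (b + zy)y = (3.17 + 1.6×2.32)×2.32 = 15.97 m²; P = b + 2y√(1+z²) = 3.17 + 2×2.32×1.887 = 11.92 m. Hydraulic radius R = A/P = 15.97/11.92 = 1.339 m. Q_A = (1/0.038)·15.97·1.339^(2/3)·√0.0039 = 31.88 m³/s.
Channel B: Flow area A = b·y = 1.29 × 1.33 = 1.716 m². Wetted perimeter P = b + 2y = 1.29 + 2×1.33 = 3.95 m. Hydraulic radius R = A/P = 1.716/3.95 = 0.4344 m. Q_B = (1/0.038)·1.716·0.4344^(2/3)·√0.0039 = 1.617 m³/s.
The larger discharge is 31.88 m³/s and the smaller is 1.617 m³/s; the ratio is 19.7.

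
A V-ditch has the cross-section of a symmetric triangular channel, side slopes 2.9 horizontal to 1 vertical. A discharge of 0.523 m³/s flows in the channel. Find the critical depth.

y_c = 0.367 m

At critical depth, Q² T / (g A³) = 1, i.e. A³/T = Q²/g = 0.523²/9.81 = 0.02788.
Trying y = 0.414 m: A³/T = 0.05114 — over.
Trying y = 0.266 m: A³/T = 0.0056 — short.
Trying y = 0.367 m: A³/T = 0.028 — matches.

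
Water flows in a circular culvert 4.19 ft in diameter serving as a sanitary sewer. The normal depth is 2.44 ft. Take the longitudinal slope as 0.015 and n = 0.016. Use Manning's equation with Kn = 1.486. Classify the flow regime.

For a circular section of diameter D = 4.19 ft at depth y = 2.44 ft, the central angle is θ = 2 arccos(1 − 2y/D) = 3.472 rad. Then A = (D²/8)(θ − sin θ) = 8.333 ft² and P = Dθ/2 = 7.275 ft.
Hydraulic radius R = A/P = 8.333/7.275 = 1.145 ft.
V = (1.486/n) R^(2/3) √S = (1.486/0.016) × 1.145^(2/3) × √0.015 = 12.45 ft/s. Hydraulic depth D_h = A/T = 8.333/4.133 = 2.016 ft.
Froude number Fr = V/√(g·D_h) = 12.45/√(32.2×2.016) = 1.55, which is greater than 1, so the flow is supercritical.

supercritical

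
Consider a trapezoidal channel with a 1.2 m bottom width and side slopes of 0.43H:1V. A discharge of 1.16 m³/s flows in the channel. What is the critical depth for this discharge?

y_c = 0.433 m

At critical depth, Q² T / (g A³) = 1, i.e. A³/T = Q²/g = 1.16²/9.81 = 0.1372.
Try y = 0.31 m: A³/T = 0.04815 — low.
Try y = 0.517 m: A³/T = 0.2418 — high.
Try y = 0.433 m: A³/T = 0.1375 — matches.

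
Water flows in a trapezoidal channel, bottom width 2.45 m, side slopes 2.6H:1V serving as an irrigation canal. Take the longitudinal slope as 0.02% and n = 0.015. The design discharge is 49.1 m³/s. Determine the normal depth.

Manning's equation rearranged: A R^(2/3) = nQ / (1·√S) = 0.015 × 49.1 / (√0.0002) = 52.08.
Try y = 3.84 m: A R^(2/3) = 75.85 — too large.
Try y = 2.58 m: A R^(2/3) = 29.63 — too small.
Try y = 3.28 m: A R^(2/3) = 52.04 — close enough.

y_n = 3.28 m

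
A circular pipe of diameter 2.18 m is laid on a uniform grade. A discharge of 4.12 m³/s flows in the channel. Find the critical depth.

y_c = 0.945 m

At critical depth, Q² T / (g A³) = 1, i.e. A³/T = Q²/g = 4.12²/9.81 = 1.73.
Try y = 1.15 m: A³/T = 3.659 — over.
Try y = 0.73 m: A³/T = 0.6398 — short.
Try y = 0.945 m: A³/T = 1.727 — close enough.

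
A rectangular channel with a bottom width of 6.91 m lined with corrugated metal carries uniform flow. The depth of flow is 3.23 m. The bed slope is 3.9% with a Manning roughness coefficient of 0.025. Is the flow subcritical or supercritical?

supercritical

Flow area A = b·y = 6.91 × 3.23 = 22.32 m². Wetted perimeter P = b + 2y = 6.91 + 2×3.23 = 13.37 m.
Hydraulic radius R = A/P = 22.32/13.37 = 1.669 m.
V = (1/n) R^(2/3) √S = (1/0.025) × 1.669^(2/3) × √0.039 = 11.12 m/s. Hydraulic depth D_h = A/T = 22.32/6.91 = 3.23 m.
Froude number Fr = V/√(g·D_h) = 11.12/√(9.81×3.23) = 1.97, which is greater than 1, so the flow is supercritical.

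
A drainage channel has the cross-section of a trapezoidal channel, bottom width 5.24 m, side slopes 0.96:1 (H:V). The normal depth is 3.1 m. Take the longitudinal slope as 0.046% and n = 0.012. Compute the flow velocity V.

V = 2.68 m/s

With bottom width b = 5.24 m and side slope z = 0.96: A = (b + zy)y = (5.24 + 0.96×3.1)×3.1 = 25.47 m²; P = b + 2y√(1+z²) = 5.24 + 2×3.1×1.386 = 13.83 m.
Hydraulic radius R = A/P = 25.47/13.83 = 1.841 m.
From Manning's equation, V = (1/n) R^(2/3) S^(1/2) = (1/0.012) × 1.841^(2/3) × 0.00046^(1/2) = 2.68 m/s.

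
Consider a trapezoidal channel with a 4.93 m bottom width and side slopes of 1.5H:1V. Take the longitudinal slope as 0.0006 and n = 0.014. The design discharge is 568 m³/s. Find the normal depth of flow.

y_n = 7.82 m

Manning's equation rearranged: A R^(2/3) = nQ / (1·√S) = 0.014 × 568 / (√0.0006) = 324.6.
At y = 8.94 m: A R^(2/3) = 441 — too large.
At y = 7.82 m: A R^(2/3) = 324.6 — ≈ 324.6.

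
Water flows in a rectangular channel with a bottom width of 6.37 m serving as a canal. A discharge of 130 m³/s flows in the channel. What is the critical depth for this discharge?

For a rectangular channel, critical depth y_c = (q²/g)^(1/3) where q = Q/b = 130/6.37 = 20.41 m²/s.
So y_c = (20.41²/9.81)^(1/3) = 3.49 m.

y_c = 3.49 m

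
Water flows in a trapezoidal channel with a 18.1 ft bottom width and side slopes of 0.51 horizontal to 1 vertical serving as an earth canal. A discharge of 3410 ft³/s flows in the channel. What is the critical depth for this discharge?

y_c = 9.41 ft

At critical depth, Q² T / (g A³) = 1, i.e. A³/T = Q²/g = 3410²/32.2 = 361100.
At y = 6.7 ft: A³/T = 120200 — low.
At y = 11.1 ft: A³/T = 623600 — high.
At y = 9.41 ft: A³/T = 361200 — ≈ 361100.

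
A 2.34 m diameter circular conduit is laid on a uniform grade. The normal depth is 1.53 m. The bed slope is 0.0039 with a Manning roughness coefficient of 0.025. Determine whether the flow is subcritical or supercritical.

For a circular section of diameter D = 2.34 m at depth y = 1.53 m, the central angle is θ = 2 arccos(1 − 2y/D) = 3.767 rad. Then A = (D²/8)(θ − sin θ) = 2.979 m² and P = Dθ/2 = 4.408 m.
Hydraulic radius R = A/P = 2.979/4.408 = 0.6759 m.
V = (1/n) R^(2/3) √S = (1/0.025) × 0.6759^(2/3) × √0.0039 = 1.924 m/s. Hydraulic depth D_h = A/T = 2.979/2.226 = 1.338 m.
Froude number Fr = V/√(g·D_h) = 1.924/√(9.81×1.338) = 0.531, which is less than 1, so the flow is subcritical.

subcritical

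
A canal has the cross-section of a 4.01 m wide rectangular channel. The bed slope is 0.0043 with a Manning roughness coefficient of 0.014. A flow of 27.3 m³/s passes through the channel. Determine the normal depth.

Manning's equation rearranged: A R^(2/3) = nQ / (1·√S) = 0.014 × 27.3 / (√0.0043) = 5.828.
Try y = 1.24 m: A R^(2/3) = 4.163 — too small.
Try y = 1.58 m: A R^(2/3) = 5.834 — matches.

y_n = 1.58 m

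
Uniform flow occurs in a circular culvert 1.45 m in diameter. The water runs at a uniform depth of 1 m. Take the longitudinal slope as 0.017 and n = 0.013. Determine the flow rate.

For a circular section of diameter D = 1.45 m at depth y = 1 m, the central angle is θ = 2 arccos(1 − 2y/D) = 3.92 rad. Then A = (D²/8)(θ − sin θ) = 1.215 m² and P = Dθ/2 = 2.842 m.
Hydraulic radius R = A/P = 1.215/2.842 = 0.4274 m.
Manning's equation: Q = (1/n) A R^(2/3) S^(1/2) = (1/0.013) × 1.215 × 0.4274^(2/3) × 0.017^(1/2) = 6.91 m³/s.

Q = 6.91 m³/s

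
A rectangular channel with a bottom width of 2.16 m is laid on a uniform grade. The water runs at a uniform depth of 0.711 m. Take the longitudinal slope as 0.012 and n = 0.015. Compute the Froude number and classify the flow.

Flow area A = b·y = 2.16 × 0.711 = 1.536 m². Wetted perimeter P = b + 2y = 2.16 + 2×0.711 = 3.582 m.
Hydraulic radius R = A/P = 1.536/3.582 = 0.4287 m.
V = (1/n) R^(2/3) √S = (1/0.015) × 0.4287^(2/3) × √0.012 = 4.152 m/s. Hydraulic depth D_h = A/T = 1.536/2.16 = 0.711 m.
Froude number Fr = V/√(g·D_h) = 4.152/√(9.81×0.711) = 1.57, which is greater than 1, so the flow is supercritical.

supercritical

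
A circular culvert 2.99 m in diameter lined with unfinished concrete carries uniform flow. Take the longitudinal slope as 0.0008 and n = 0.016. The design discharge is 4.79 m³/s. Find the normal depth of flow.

Manning's equation rearranged: A R^(2/3) = nQ / (1·√S) = 0.016 × 4.79 / (√0.0008) = 2.71.
At y = 1.72 m: A R^(2/3) = 3.639 — high.
At y = 1.26 m: A R^(2/3) = 2.142 — low.
At y = 1.44 m: A R^(2/3) = 2.712 — matches.

y_n = 1.44 m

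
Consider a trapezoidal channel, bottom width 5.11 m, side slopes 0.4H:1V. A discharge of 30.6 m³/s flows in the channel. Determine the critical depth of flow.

At critical depth, Q² T / (g A³) = 1, i.e. A³/T = Q²/g = 30.6²/9.81 = 95.45.
Trying y = 1.08 m: A³/T = 35.89 — low.
Trying y = 1.85 m: A³/T = 192.4 — high.
Trying y = 1.48 m: A³/T = 95.49 — matches.

y_c = 1.48 m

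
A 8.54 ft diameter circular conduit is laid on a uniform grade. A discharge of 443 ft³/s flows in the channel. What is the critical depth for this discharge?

At critical depth, Q² T / (g A³) = 1, i.e. A³/T = Q²/g = 443²/32.2 = 6095.
Try y = 6.64 ft: A³/T = 15360 — high.
Try y = 4.41 ft: A³/T = 3112 — low.
Try y = 5.26 ft: A³/T = 6107 — ≈ 6095.

y_c = 5.26 ft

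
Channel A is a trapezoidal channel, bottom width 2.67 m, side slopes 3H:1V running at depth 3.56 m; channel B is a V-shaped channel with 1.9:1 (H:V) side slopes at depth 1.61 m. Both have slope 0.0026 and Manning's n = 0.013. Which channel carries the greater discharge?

Channel A: With bottom width b = 2.67 m and side slope z = 3: A = (b + zy)y = (2.67 + 3×3.56)×3.56 = 47.53 m²; P = b + 2y√(1+z²) = 2.67 + 2×3.56×3.162 = 25.19 m. Hydraulic radius R = A/P = 47.53/25.19 = 1.887 m. Q_A = (1/0.013)·47.53·1.887^(2/3)·√0.0026 = 284.7 m³/s.
Channel B: For a triangular section with side slope z = 1.9: A = zy² = 1.9×1.61² = 4.925 m²; P = 2y√(1+z²) = 2×1.61×2.147 = 6.914 m. Hydraulic radius R = A/P = 4.925/6.914 = 0.7124 m. Q_B = (1/0.013)·4.925·0.7124^(2/3)·√0.0026 = 15.41 m³/s.
Q_A = 284.7 m³/s vs Q_B = 15.41 m³/s, so channel A carries more.

channel A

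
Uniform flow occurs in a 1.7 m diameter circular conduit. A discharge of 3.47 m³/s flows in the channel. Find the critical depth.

y_c = 0.933 m

At critical depth, Q² T / (g A³) = 1, i.e. A³/T = Q²/g = 3.47²/9.81 = 1.227.
Trying y = 1.07 m: A³/T = 2.075 — over.
Trying y = 0.819 m: A³/T = 0.7461 — short.
Trying y = 0.933 m: A³/T = 1.227 — ≈ 1.227.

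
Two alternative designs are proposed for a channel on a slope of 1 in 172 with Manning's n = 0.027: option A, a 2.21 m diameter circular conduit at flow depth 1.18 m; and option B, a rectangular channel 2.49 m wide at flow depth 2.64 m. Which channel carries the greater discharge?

channel B

Channel A: For a circular section of diameter D = 2.21 m at depth y = 1.18 m, the central angle is θ = 2 arccos(1 − 2y/D) = 3.277 rad. Then A = (D²/8)(θ − sin θ) = 2.084 m² and P = Dθ/2 = 3.622 m. Hydraulic radius R = A/P = 2.084/3.622 = 0.5753 m. Q_A = (1/0.027)·2.084·0.5753^(2/3)·√0.005814 = 4.07 m³/s.
Channel B: Flow area A = b·y = 2.49 × 2.64 = 6.574 m². Wetted perimeter P = b + 2y = 2.49 + 2×2.64 = 7.77 m. Hydraulic radius R = A/P = 6.574/7.77 = 0.846 m. Q_B = (1/0.027)·6.574·0.846^(2/3)·√0.005814 = 16.61 m³/s.
Q_A = 4.07 m³/s vs Q_B = 16.61 m³/s, so channel B carries more.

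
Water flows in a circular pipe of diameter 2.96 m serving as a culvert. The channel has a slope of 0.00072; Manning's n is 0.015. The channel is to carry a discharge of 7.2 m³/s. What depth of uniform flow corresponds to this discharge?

Manning's equation rearranged: A R^(2/3) = nQ / (1·√S) = 0.015 × 7.2 / (√0.00072) = 4.025.
Trying y = 1.46 m: A R^(2/3) = 2.75 — short.
Trying y = 1.85 m: A R^(2/3) = 4.022 — close enough.

y_n = 1.85 m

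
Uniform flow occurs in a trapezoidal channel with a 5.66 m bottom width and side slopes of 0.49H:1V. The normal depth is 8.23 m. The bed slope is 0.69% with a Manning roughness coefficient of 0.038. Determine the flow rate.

Q = 388 m³/s

With bottom width b = 5.66 m and side slope z = 0.49: A = (b + zy)y = (5.66 + 0.49×8.23)×8.23 = 79.77 m²; P = b + 2y√(1+z²) = 5.66 + 2×8.23×1.114 = 23.99 m.
Hydraulic radius R = A/P = 79.77/23.99 = 3.325 m.
Manning's equation: Q = (1/n) A R^(2/3) S^(1/2) = (1/0.038) × 79.77 × 3.325^(2/3) × 0.0069^(1/2) = 388 m³/s.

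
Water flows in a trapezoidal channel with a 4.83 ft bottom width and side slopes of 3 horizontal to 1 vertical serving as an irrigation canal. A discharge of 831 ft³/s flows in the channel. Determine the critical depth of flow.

y_c = 4.71 ft

At critical depth, Q² T / (g A³) = 1, i.e. A³/T = Q²/g = 831²/32.2 = 21450.
Trying y = 3.33 ft: A³/T = 4845 — low.
Trying y = 4.71 ft: A³/T = 21520 — ≈ 21450.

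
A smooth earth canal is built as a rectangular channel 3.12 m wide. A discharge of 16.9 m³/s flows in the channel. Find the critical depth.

y_c = 1.44 m

For a rectangular channel, critical depth y_c = (q²/g)^(1/3) where q = Q/b = 16.9/3.12 = 5.417 m²/s.
So y_c = (5.417²/9.81)^(1/3) = 1.44 m.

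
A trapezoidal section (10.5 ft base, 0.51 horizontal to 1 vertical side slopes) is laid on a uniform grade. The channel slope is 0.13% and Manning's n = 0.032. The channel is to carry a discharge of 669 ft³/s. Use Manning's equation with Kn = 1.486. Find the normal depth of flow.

Manning's equation rearranged: A R^(2/3) = nQ / (1.486·√S) = 0.032 × 669 / (1.486 × √0.0013) = 399.6.
Try y = 7.41 ft: A R^(2/3) = 262.1 — low.
Try y = 9.47 ft: A R^(2/3) = 399.8 — matches.

y_n = 9.47 ft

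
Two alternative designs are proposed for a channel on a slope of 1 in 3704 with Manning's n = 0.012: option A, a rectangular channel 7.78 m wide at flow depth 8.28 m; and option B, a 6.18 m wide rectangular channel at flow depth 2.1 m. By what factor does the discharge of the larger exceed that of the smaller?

8.18

Channel A: Flow area A = b·y = 7.78 × 8.28 = 64.42 m². Wetted perimeter P = b + 2y = 7.78 + 2×8.28 = 24.34 m. Hydraulic radius R = A/P = 64.42/24.34 = 2.647 m. Q_A = (1/0.012)·64.42·2.647^(2/3)·√0.00027 = 168.8 m³/s.
Channel B: Flow area A = b·y = 6.18 × 2.1 = 12.98 m². Wetted perimeter P = b + 2y = 6.18 + 2×2.1 = 10.38 m. Hydraulic radius R = A/P = 12.98/10.38 = 1.25 m. Q_B = (1/0.012)·12.98·1.25^(2/3)·√0.00027 = 20.62 m³/s.
The larger discharge is 168.8 m³/s and the smaller is 20.62 m³/s; the ratio is 8.18.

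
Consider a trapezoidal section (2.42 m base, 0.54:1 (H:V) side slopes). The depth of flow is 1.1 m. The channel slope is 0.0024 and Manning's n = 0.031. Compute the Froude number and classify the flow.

With bottom width b = 2.42 m and side slope z = 0.54: A = (b + zy)y = (2.42 + 0.54×1.1)×1.1 = 3.315 m²; P = b + 2y√(1+z²) = 2.42 + 2×1.1×1.136 = 4.92 m.
Hydraulic radius R = A/P = 3.315/4.92 = 0.6738 m.
V = (1/n) R^(2/3) √S = (1/0.031) × 0.6738^(2/3) × √0.0024 = 1.215 m/s. Hydraulic depth D_h = A/T = 3.315/3.608 = 0.9189 m.
Froude number Fr = V/√(g·D_h) = 1.215/√(9.81×0.9189) = 0.405, which is less than 1, so the flow is subcritical.

subcritical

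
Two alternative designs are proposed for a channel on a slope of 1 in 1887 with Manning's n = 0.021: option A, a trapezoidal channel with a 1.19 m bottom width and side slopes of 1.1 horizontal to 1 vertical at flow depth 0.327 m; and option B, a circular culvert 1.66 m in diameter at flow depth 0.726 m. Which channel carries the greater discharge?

channel B

Channel A: With bottom width b = 1.19 m and side slope z = 1.1: A = (b + zy)y = (1.19 + 1.1×0.327)×0.327 = 0.5068 m²; P = b + 2y√(1+z²) = 1.19 + 2×0.327×1.487 = 2.162 m. Hydraulic radius R = A/P = 0.5068/2.162 = 0.2344 m. Q_A = (1/0.021)·0.5068·0.2344^(2/3)·√0.0005299 = 0.2112 m³/s.
Channel B: For a circular section of diameter D = 1.66 m at depth y = 0.726 m, the central angle is θ = 2 arccos(1 − 2y/D) = 2.89 rad. Then A = (D²/8)(θ − sin θ) = 0.9099 m² and P = Dθ/2 = 2.399 m. Hydraulic radius R = A/P = 0.9099/2.399 = 0.3793 m. Q_B = (1/0.021)·0.9099·0.3793^(2/3)·√0.0005299 = 0.5227 m³/s.
Q_A = 0.2112 m³/s vs Q_B = 0.5227 m³/s, so channel B carries more.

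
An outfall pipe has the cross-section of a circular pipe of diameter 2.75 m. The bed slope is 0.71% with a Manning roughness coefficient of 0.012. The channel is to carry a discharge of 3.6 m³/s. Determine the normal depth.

Manning's equation rearranged: A R^(2/3) = nQ / (1·√S) = 0.012 × 3.6 / (√0.0071) = 0.5127.
At y = 0.5 m: A R^(2/3) = 0.3338 — too small.
At y = 0.618 m: A R^(2/3) = 0.5125 — close enough.

y_n = 0.618 m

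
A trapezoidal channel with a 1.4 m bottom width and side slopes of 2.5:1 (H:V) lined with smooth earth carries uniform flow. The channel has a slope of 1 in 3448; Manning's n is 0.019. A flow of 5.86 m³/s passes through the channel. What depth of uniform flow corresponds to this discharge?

Manning's equation rearranged: A R^(2/3) = nQ / (1·√S) = 0.019 × 5.86 / (√0.00029) = 6.538.
At y = 1.69 m: A R^(2/3) = 8.896 — too large.
At y = 1.48 m: A R^(2/3) = 6.535 — ≈ 6.538.

y_n = 1.48 m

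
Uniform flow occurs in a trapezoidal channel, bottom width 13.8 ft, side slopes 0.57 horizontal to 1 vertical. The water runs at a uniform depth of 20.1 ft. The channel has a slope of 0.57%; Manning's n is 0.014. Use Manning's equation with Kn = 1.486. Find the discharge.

Q = 16900 ft³/s

With bottom width b = 13.8 ft and side slope z = 0.57: A = (b + zy)y = (13.8 + 0.57×20.1)×20.1 = 507.7 ft²; P = b + 2y√(1+z²) = 13.8 + 2×20.1×1.151 = 60.07 ft.
Hydraulic radius R = A/P = 507.7/60.07 = 8.451 ft.
Manning's equation: Q = (1.486/n) A R^(2/3) S^(1/2) = (1.486/0.014) × 507.7 × 8.451^(2/3) × 0.0057^(1/2) = 16900 ft³/s.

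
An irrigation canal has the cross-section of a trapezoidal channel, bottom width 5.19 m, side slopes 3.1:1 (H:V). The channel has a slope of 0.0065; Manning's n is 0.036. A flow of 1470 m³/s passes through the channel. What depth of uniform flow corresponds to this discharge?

y_n = 8.17 m

Manning's equation rearranged: A R^(2/3) = nQ / (1·√S) = 0.036 × 1470 / (√0.0065) = 656.4.
Try y = 6.73 m: A R^(2/3) = 410 — short.
Try y = 9.44 m: A R^(2/3) = 935.4 — over.
Try y = 8.17 m: A R^(2/3) = 656 — ≈ 656.4.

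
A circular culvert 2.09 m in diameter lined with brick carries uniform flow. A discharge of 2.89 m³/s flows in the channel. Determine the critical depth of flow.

At critical depth, Q² T / (g A³) = 1, i.e. A³/T = Q²/g = 2.89²/9.81 = 0.8514.
Trying y = 0.645 m: A³/T = 0.3779 — short.
Trying y = 0.866 m: A³/T = 1.177 — over.
Trying y = 0.796 m: A³/T = 0.8511 — close enough.

y_c = 0.796 m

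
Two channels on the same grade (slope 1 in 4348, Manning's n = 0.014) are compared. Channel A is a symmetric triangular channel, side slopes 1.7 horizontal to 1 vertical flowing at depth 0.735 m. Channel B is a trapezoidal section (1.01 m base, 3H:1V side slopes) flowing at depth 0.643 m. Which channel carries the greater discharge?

Channel A: For a triangular section with side slope z = 1.7: A = zy² = 1.7×0.735² = 0.9184 m²; P = 2y√(1+z²) = 2×0.735×1.972 = 2.899 m. Hydraulic radius R = A/P = 0.9184/2.899 = 0.3168 m. Q_A = (1/0.014)·0.9184·0.3168^(2/3)·√0.00023 = 0.4623 m³/s.
Channel B: With bottom width b = 1.01 m and side slope z = 3: A = (b + zy)y = (1.01 + 3×0.643)×0.643 = 1.89 m²; P = b + 2y√(1+z²) = 1.01 + 2×0.643×3.162 = 5.077 m. Hydraulic radius R = A/P = 1.89/5.077 = 0.3722 m. Q_B = (1/0.014)·1.89·0.3722^(2/3)·√0.00023 = 1.059 m³/s.
Q_A = 0.4623 m³/s vs Q_B = 1.059 m³/s, so channel B carries more.

channel B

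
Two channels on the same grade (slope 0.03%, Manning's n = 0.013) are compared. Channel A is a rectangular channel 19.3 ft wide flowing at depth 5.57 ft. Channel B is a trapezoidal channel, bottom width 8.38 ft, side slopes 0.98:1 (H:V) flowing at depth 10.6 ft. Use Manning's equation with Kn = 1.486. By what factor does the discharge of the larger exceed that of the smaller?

Channel A: Flow area A = b·y = 19.3 × 5.57 = 107.5 ft². Wetted perimeter P = b + 2y = 19.3 + 2×5.57 = 30.44 ft. Hydraulic radius R = A/P = 107.5/30.44 = 3.532 ft. Q_A = (1.486/0.013)·107.5·3.532^(2/3)·√0.0003 = 493.6 ft³/s.
Channel B: With bottom width b = 8.38 ft and side slope z = 0.98: A = (b + zy)y = (8.38 + 0.98×10.6)×10.6 = 198.9 ft²; P = b + 2y√(1+z²) = 8.38 + 2×10.6×1.4 = 38.06 ft. Hydraulic radius R = A/P = 198.9/38.06 = 5.227 ft. Q_B = (1.486/0.013)·198.9·5.227^(2/3)·√0.0003 = 1186 ft³/s.
The larger discharge is 1186 ft³/s and the smaller is 493.6 ft³/s; the ratio is 2.4.

2.4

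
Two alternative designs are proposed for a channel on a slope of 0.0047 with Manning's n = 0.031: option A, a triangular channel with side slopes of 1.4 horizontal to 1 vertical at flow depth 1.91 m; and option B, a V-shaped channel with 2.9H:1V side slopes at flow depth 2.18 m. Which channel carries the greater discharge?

Channel A: For a triangular section with side slope z = 1.4: A = zy² = 1.4×1.91² = 5.107 m²; P = 2y√(1+z²) = 2×1.91×1.72 = 6.572 m. Hydraulic radius R = A/P = 5.107/6.572 = 0.7771 m. Q_A = (1/0.031)·5.107·0.7771^(2/3)·√0.0047 = 9.547 m³/s.
Channel B: For a triangular section with side slope z = 2.9: A = zy² = 2.9×2.18² = 13.78 m²; P = 2y√(1+z²) = 2×2.18×3.068 = 13.37 m. Hydraulic radius R = A/P = 13.78/13.37 = 1.03 m. Q_B = (1/0.031)·13.78·1.03^(2/3)·√0.0047 = 31.09 m³/s.
Q_A = 9.547 m³/s vs Q_B = 31.09 m³/s, so channel B carries more.

channel B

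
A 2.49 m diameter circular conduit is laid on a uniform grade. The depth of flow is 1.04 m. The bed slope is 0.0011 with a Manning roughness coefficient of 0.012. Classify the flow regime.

For a circular section of diameter D = 2.49 m at depth y = 1.04 m, the central angle is θ = 2 arccos(1 − 2y/D) = 2.811 rad. Then A = (D²/8)(θ − sin θ) = 1.927 m² and P = Dθ/2 = 3.499 m.
Hydraulic radius R = A/P = 1.927/3.499 = 0.5506 m.
V = (1/n) R^(2/3) √S = (1/0.012) × 0.5506^(2/3) × √0.0011 = 1.857 m/s. Hydraulic depth D_h = A/T = 1.927/2.456 = 0.7845 m.
Froude number Fr = V/√(g·D_h) = 1.857/√(9.81×0.7845) = 0.669, which is less than 1, so the flow is subcritical.

subcritical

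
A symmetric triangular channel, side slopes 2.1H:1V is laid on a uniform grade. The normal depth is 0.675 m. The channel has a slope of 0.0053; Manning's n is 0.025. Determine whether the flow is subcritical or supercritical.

subcritical

For a triangular section with side slope z = 2.1: A = zy² = 2.1×0.675² = 0.9568 m²; P = 2y√(1+z²) = 2×0.675×2.326 = 3.14 m.
Hydraulic radius R = A/P = 0.9568/3.14 = 0.3047 m.
V = (1/n) R^(2/3) √S = (1/0.025) × 0.3047^(2/3) × √0.0053 = 1.319 m/s. Hydraulic depth D_h = A/T = 0.9568/2.835 = 0.3375 m.
Froude number Fr = V/√(g·D_h) = 1.319/√(9.81×0.3375) = 0.725, which is less than 1, so the flow is subcritical.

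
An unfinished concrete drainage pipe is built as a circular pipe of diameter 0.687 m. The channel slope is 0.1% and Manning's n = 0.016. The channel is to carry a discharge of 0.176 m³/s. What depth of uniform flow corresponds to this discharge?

y_n = 0.455 m

Manning's equation rearranged: A R^(2/3) = nQ / (1·√S) = 0.016 × 0.176 / (√0.001) = 0.08905.
At y = 0.554 m: A R^(2/3) = 0.1128 — over.
At y = 0.455 m: A R^(2/3) = 0.08896 — matches.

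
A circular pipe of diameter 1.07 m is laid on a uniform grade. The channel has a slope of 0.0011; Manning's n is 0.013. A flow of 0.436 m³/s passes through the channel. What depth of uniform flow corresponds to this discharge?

y_n = 0.508 m

Manning's equation rearranged: A R^(2/3) = nQ / (1·√S) = 0.013 × 0.436 / (√0.0011) = 0.1709.
At y = 0.4 m: A R^(2/3) = 0.111 — short.
At y = 0.615 m: A R^(2/3) = 0.2346 — over.
At y = 0.508 m: A R^(2/3) = 0.1708 — ≈ 0.1709.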